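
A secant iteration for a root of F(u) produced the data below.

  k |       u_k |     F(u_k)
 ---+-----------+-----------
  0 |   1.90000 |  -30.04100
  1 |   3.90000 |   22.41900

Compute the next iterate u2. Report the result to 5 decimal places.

u2 = 3.90000 − 22.41900·(3.90000 − 1.90000) / (22.41900 − (-30.04100))
   = 3.90000 − (44.8380000)/(52.4600000) = 3.0452917

3.04529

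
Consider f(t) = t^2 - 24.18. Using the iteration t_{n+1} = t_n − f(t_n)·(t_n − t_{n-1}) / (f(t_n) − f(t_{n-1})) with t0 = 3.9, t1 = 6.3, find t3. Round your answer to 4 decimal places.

f(3.9) = -8.970000, f(6.3) = 15.510000
t2 = 6.300000 − 15.510000·(6.300000 − 3.900000) / (15.510000 − (-8.970000)) = 6.300000 − (37.224000)/(24.480000) = 4.779412
f(4.779412) = -1.337223
t3 = 4.779412 − (-1.337223)·(4.779412 − 6.300000) / (-1.337223 − 15.510000) = 4.779412 − (2.033366)/(-16.847223) = 4.900106

4.9001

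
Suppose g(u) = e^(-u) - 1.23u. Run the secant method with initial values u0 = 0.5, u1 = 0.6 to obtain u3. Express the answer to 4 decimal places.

g(0.5) = -0.008469, g(0.6) = -0.189188
u2 = 0.600000 − (-0.189188)·(0.600000 − 0.500000) / (-0.189188 − (-0.008469)) = 0.600000 − (-0.018919)/(-0.180719) = 0.495314
g(0.495314) = 0.000144
u3 = 0.495314 − 0.000144·(0.495314 − 0.600000) / (0.000144 − (-0.189188)) = 0.495314 − (-0.000015)/(0.189333) = 0.495393

0.4954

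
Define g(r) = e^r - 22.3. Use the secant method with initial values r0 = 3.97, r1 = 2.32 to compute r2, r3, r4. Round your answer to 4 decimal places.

g(3.97) = 30.684531, g(2.32) = -12.124326
r2 = 2.320000 − (-12.124326)·(2.320000 − 3.970000) / (-12.124326 − 30.684531) = 2.320000 − (20.005137)/(-42.808857) = 2.787313
g(2.787313) = -6.062668
r3 = 2.787313 − (-6.062668)·(2.787313 − 2.320000) / (-6.062668 − (-12.124326)) = 2.787313 − (-2.833164)/(6.061658) = 3.254704
g(3.254704) = 3.611942
r4 = 3.254704 − 3.611942·(3.254704 − 2.787313) / (3.611942 − (-6.062668)) = 3.254704 − (1.688189)/(9.674610) = 3.080207

2.7873, 3.2547, 3.0802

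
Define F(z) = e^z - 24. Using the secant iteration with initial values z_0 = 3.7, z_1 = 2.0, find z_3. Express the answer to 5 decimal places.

F(3.7) = 16.4473044, F(2.0) = -16.6109439
z_2 = 2.0000000 − (-16.6109439)·(2.0000000 − 3.7000000) / (-16.6109439 − 16.4473044) = 2.0000000 − (28.2386046)/(-33.0582483) = 2.8542075
F(2.8542075) = -6.6393260
z_3 = 2.8542075 − (-6.6393260)·(2.8542075 − 2.0000000) / (-6.6393260 − (-16.6109439)) = 2.8542075 − (-5.6713623)/(9.9716179) = 3.4229580

3.42296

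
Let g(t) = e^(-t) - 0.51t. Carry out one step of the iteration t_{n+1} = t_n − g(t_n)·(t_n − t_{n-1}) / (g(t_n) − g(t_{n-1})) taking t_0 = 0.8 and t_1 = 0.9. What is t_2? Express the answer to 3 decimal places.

0.844

g(0.8) = 0.04133, g(0.9) = -0.05243
t_2 = 0.90000 − (-0.05243)·(0.90000 − 0.80000) / (-0.05243 − 0.04133) = 0.90000 − (-0.00524)/(-0.09376) = 0.84408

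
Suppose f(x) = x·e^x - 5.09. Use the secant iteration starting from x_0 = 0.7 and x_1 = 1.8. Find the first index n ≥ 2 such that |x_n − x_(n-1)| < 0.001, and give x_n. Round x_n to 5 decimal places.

n = 6, x_n = 1.33691

f(0.7) = -3.6803731, f(1.8) = 5.7993654
x_2 = 1.8000000 − 5.7993654·(1.1000000)/(9.4797385) = 1.1270593;  |Δ| = 0.6729407
f(1.1270593) = -1.6112566
x_3 = 1.1270593 − (-1.6112566)·(-0.6729407)/(-7.4106220) = 1.2733736;  |Δ| = 0.1463143
f(1.2733736) = -0.5403815
x_4 = 1.2733736 − (-0.5403815)·(0.1463143)/(1.0708751) = 1.3472063;  |Δ| = 0.0738327
f(1.3472063) = 0.0922498
x_5 = 1.3472063 − 0.0922498·(0.0738327)/(0.6326313) = 1.3364400;  |Δ| = 0.0107662
f(1.3364400) = -0.0042147
x_6 = 1.3364400 − (-0.0042147)·(-0.0107662)/(-0.0964645) = 1.3369104;  |Δ| = 0.0004704
|x_6 − x_5| = 0.0004704 < 0.001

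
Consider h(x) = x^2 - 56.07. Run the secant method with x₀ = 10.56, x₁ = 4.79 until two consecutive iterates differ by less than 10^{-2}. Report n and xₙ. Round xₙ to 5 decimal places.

n = 5, xₙ = 7.48795

h(10.56) = 55.4436000, h(4.79) = -33.1259000
x₂ = 4.7900000 − (-33.1259000)·(-5.7700000)/(-88.5695000) = 6.9480391;  |Δ| = 2.1580391
h(6.9480391) = -7.7947528
x₃ = 6.9480391 − (-7.7947528)·(2.1580391)/(25.3311472) = 7.6120983;  |Δ| = 0.6640592
h(7.6120983) = 1.8740403
x₄ = 7.6120983 − 1.8740403·(0.6640592)/(9.6687932) = 7.4833879;  |Δ| = 0.1287103
h(7.4833879) = -0.0689049
x₅ = 7.4833879 − (-0.0689049)·(-0.1287103)/(-1.9429453) = 7.4879525;  |Δ| = 0.0045646
|x₅ − x₄| = 0.0045646 < 10^{-2}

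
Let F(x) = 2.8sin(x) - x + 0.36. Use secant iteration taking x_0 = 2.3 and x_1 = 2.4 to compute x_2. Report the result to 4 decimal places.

2.3499

F(2.3) = 0.147975, F(2.4) = -0.148703
x_2 = 2.400000 − (-0.148703)·(2.400000 − 2.300000) / (-0.148703 − 0.147975) = 2.400000 − (-0.014870)/(-0.296678) = 2.349877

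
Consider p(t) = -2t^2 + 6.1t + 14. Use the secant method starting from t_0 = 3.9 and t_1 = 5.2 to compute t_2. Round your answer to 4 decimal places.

4.5091

p(3.9) = 7.370000, p(5.2) = -8.360000
t_2 = 5.200000 − (-8.360000)·(5.200000 − 3.900000) / (-8.360000 − 7.370000) = 5.200000 − (-10.868000)/(-15.730000) = 4.509091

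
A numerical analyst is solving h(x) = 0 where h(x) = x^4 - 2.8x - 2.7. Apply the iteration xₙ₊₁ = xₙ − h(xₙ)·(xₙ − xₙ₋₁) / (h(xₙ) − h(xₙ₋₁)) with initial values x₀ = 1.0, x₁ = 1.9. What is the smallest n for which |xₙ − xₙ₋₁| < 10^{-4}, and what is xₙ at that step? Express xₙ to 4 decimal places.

n = 7, xₙ = 1.6439

h(1.0) = -4.500000, h(1.9) = 5.012100
x₂ = 1.900000 − 5.012100·(0.900000)/(9.512100) = 1.425773;  |Δ| = 0.474227
h(1.425773) = -2.559768
x₃ = 1.425773 − (-2.559768)·(-0.474227)/(-7.571868) = 1.586092;  |Δ| = 0.160318
h(1.586092) = -0.812374
x₄ = 1.586092 − (-0.812374)·(0.160318)/(1.747394) = 1.660625;  |Δ| = 0.074533
h(1.660625) = 0.255021
x₅ = 1.660625 − 0.255021·(0.074533)/(1.067395) = 1.642817;  |Δ| = 0.017807
h(1.642817) = -0.016101
x₆ = 1.642817 − (-0.016101)·(-0.017807)/(-0.271123) = 1.643875;  |Δ| = 0.001058
h(1.643875) = -0.000289
x₇ = 1.643875 − (-0.000289)·(0.001058)/(0.015812) = 1.643894;  |Δ| = 0.000019
|x₇ − x₆| = 0.000019 < 10^{-4}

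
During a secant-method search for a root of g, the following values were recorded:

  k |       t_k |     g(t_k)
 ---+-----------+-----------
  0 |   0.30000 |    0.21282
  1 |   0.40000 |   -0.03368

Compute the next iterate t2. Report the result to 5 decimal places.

0.38634

t2 = 0.40000 − (-0.03368)·(0.40000 − 0.30000) / (-0.03368 − 0.21282)
   = 0.40000 − (-0.0033680)/(-0.2465000) = 0.3863367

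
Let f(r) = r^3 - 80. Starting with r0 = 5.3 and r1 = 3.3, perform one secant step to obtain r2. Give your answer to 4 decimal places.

4.0803

f(5.3) = 68.877000, f(3.3) = -44.063000
r2 = 3.300000 − (-44.063000)·(3.300000 − 5.300000) / (-44.063000 − 68.877000) = 3.300000 − (88.126000)/(-112.940000) = 4.080290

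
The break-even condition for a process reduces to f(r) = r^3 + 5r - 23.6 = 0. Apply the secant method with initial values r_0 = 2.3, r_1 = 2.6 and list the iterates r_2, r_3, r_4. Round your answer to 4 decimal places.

f(2.3) = 0.067000, f(2.6) = 6.976000
r_2 = 2.600000 − 6.976000·(2.600000 − 2.300000) / (6.976000 − 0.067000) = 2.600000 − (2.092800)/(6.909000) = 2.297091
f(2.297091) = 0.006342
r_3 = 2.297091 − 0.006342·(2.297091 − 2.600000) / (0.006342 − 6.976000) = 2.297091 − (-0.001921)/(-6.969658) = 2.296815
f(2.296815) = 0.000601
r_4 = 2.296815 − 0.000601·(2.296815 − 2.297091) / (0.000601 − 0.006342) = 2.296815 − (0.000000)/(-0.005741) = 2.296786

2.2971, 2.2968, 2.2968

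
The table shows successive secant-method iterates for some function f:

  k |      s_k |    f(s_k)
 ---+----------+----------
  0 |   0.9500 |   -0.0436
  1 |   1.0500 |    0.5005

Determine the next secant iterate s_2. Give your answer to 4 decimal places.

0.9580

s_2 = 1.0500 − 0.5005·(1.0500 − 0.9500) / (0.5005 − (-0.0436))
   = 1.0500 − (0.050050)/(0.544100) = 0.958013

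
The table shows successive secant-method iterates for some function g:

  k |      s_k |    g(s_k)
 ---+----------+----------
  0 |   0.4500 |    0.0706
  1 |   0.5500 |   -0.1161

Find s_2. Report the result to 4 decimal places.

0.4878

s_2 = 0.5500 − (-0.1161)·(0.5500 − 0.4500) / (-0.1161 − 0.0706)
   = 0.5500 − (-0.011610)/(-0.186700) = 0.487815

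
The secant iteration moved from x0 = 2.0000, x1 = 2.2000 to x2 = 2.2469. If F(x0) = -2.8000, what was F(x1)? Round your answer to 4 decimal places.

-0.5319

The secant line through (2.0000, -2.8000) and (2.2000, F(x1)) crosses zero at x2 = 2.2469.
So (2.0000, -2.8000), (2.2000, F(x1)), (2.2469, 0) are collinear:
F(x1) = -2.8000 · (2.2000 − 2.2469) / (2.0000 − 2.2469) = -2.8000 · (-0.046900)/(-0.246900) = -0.531875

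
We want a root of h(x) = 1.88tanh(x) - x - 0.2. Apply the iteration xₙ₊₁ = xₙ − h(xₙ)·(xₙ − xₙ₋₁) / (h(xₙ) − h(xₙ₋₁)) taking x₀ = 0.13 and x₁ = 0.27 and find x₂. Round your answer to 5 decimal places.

h(0.13) = -0.0869675, h(0.27) = 0.0256147
x₂ = 0.2700000 − 0.0256147·(0.2700000 − 0.1300000) / (0.0256147 − (-0.0869675)) = 0.2700000 − (0.0035861)/(0.1125822) = 0.2381472

0.23815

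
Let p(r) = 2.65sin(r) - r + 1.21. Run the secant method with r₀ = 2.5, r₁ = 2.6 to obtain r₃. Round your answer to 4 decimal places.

2.5927

p(2.5) = 0.295951, p(2.6) = -0.023921
r₂ = 2.600000 − (-0.023921)·(2.600000 − 2.500000) / (-0.023921 − 0.295951) = 2.600000 − (-0.002392)/(-0.319873) = 2.592522
p(2.592522) = 0.000500
r₃ = 2.592522 − 0.000500·(2.592522 − 2.600000) / (0.000500 − (-0.023921)) = 2.592522 − (-0.000004)/(0.024422) = 2.592675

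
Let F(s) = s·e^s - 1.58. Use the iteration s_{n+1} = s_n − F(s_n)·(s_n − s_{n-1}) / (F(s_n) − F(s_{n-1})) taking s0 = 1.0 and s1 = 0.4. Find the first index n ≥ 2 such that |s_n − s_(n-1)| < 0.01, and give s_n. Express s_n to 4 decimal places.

n = 5, s_n = 0.7479

F(1.0) = 1.138282, F(0.4) = -0.983270
s2 = 0.400000 − (-0.983270)·(-0.600000)/(-2.121552) = 0.678080;  |Δ| = 0.278080
F(0.678080) = -0.244119
s3 = 0.678080 − (-0.244119)·(0.278080)/(0.739151) = 0.769922;  |Δ| = 0.091841
F(0.769922) = 0.082721
s4 = 0.769922 − 0.082721·(0.091841)/(0.326840) = 0.746677;  |Δ| = 0.023245
F(0.746677) = -0.004528
s5 = 0.746677 − (-0.004528)·(-0.023245)/(-0.087249) = 0.747884;  |Δ| = 0.001206
|s5 − s4| = 0.001206 < 0.01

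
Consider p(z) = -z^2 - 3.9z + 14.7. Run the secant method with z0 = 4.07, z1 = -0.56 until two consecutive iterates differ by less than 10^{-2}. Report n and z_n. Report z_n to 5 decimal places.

p(4.07) = -17.7379000, p(-0.56) = 16.5704000
z2 = -0.5600000 − 16.5704000·(-4.6300000)/(34.3083000) = 1.6762213;  |Δ| = 2.2362213
p(1.6762213) = 5.3530189
z3 = 1.6762213 − 5.3530189·(2.2362213)/(-11.2173811) = 2.7433630;  |Δ| = 1.0671417
p(2.7433630) = -3.5251564
z4 = 2.7433630 − (-3.5251564)·(1.0671417)/(-8.8781753) = 2.3196452;  |Δ| = 0.4237179
p(2.3196452) = 0.2726302
z5 = 2.3196452 − 0.2726302·(-0.4237179)/(3.7977866) = 2.3500624;  |Δ| = 0.0304173
p(2.3500624) = 0.0119631
z6 = 2.3500624 − 0.0119631·(0.0304173)/(-0.2606670) = 2.3514584;  |Δ| = 0.0013960
|z6 − z5| = 0.0013960 < 10^{-2}

n = 6, z_n = 2.35146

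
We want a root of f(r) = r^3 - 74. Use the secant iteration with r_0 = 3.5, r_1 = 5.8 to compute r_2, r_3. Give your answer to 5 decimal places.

f(3.5) = -31.1250000, f(5.8) = 121.1120000
r_2 = 5.8000000 − 121.1120000·(5.8000000 − 3.5000000) / (121.1120000 − (-31.1250000)) = 5.8000000 − (278.5576000)/(152.2370000) = 3.9702372
f(3.9702372) = -11.4180111
r_3 = 3.9702372 − (-11.4180111)·(3.9702372 − 5.8000000) / (-11.4180111 − 121.1120000) = 3.9702372 − (20.8922519)/(-132.5300111) = 4.1278789

3.97024, 4.12788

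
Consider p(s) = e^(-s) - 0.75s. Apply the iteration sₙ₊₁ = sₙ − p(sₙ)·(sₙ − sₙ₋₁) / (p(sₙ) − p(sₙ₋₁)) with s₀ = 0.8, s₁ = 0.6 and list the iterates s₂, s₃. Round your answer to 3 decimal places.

0.679, 0.677

p(0.8) = -0.15067, p(0.6) = 0.09881
s₂ = 0.60000 − 0.09881·(0.60000 − 0.80000) / (0.09881 − (-0.15067)) = 0.60000 − (-0.01976)/(0.24948) = 0.67921
p(0.67921) = -0.00239
s₃ = 0.67921 − (-0.00239)·(0.67921 − 0.60000) / (-0.00239 − 0.09881) = 0.67921 − (-0.00019)/(-0.10121) = 0.67734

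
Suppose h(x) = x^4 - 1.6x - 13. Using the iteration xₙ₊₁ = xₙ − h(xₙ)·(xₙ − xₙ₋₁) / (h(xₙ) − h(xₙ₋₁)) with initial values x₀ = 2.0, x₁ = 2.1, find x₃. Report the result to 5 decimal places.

h(2.0) = -0.2000000, h(2.1) = 3.0881000
x₂ = 2.1000000 − 3.0881000·(2.1000000 − 2.0000000) / (3.0881000 − (-0.2000000)) = 2.1000000 − (0.3088100)/(3.2881000) = 2.0060825
h(2.0060825) = -0.0142010
x₃ = 2.0060825 − (-0.0142010)·(2.0060825 − 2.1000000) / (-0.0142010 − 3.0881000) = 2.0060825 − (0.0013337)/(-3.1023010) = 2.0065125

2.00651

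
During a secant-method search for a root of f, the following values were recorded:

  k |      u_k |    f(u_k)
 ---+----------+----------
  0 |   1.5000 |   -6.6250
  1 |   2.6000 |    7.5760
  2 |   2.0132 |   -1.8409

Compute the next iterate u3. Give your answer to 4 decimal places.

2.1279

u3 = 2.0132 − (-1.8409)·(2.0132 − 2.6000) / (-1.8409 − 7.5760)
   = 2.0132 − (1.080240)/(-9.416900) = 2.127913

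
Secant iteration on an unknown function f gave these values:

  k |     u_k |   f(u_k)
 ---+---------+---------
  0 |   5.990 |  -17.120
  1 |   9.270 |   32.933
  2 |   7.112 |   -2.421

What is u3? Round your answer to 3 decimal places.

7.260

u3 = 7.112 − (-2.421)·(7.112 − 9.270) / (-2.421 − 32.933)
   = 7.112 − (5.22452)/(-35.35400) = 7.25978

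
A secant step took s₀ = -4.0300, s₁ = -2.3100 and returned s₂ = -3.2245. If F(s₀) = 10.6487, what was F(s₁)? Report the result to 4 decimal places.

-12.0897

The secant line through (-4.0300, 10.6487) and (-2.3100, F(s₁)) crosses zero at s₂ = -3.2245.
So (-4.0300, 10.6487), (-2.3100, F(s₁)), (-3.2245, 0) are collinear:
F(s₁) = 10.6487 · (-2.3100 − (-3.2245)) / (-4.0300 − (-3.2245)) = 10.6487 · (0.914500)/(-0.805500) = -12.089679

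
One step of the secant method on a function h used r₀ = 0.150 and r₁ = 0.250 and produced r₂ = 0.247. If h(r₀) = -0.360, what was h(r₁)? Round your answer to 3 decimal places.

0.011

The secant line through (0.150, -0.360) and (0.250, h(r₁)) crosses zero at r₂ = 0.247.
So (0.150, -0.360), (0.250, h(r₁)), (0.247, 0) are collinear:
h(r₁) = -0.360 · (0.250 − 0.247) / (0.150 − 0.247) = -0.360 · (0.00300)/(-0.09700) = 0.01113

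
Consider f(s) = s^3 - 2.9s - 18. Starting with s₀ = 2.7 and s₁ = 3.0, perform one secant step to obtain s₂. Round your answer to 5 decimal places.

f(2.7) = -6.1470000, f(3.0) = 0.3000000
s₂ = 3.0000000 − 0.3000000·(3.0000000 − 2.7000000) / (0.3000000 − (-6.1470000)) = 3.0000000 − (0.0900000)/(6.4470000) = 2.9860400

2.98604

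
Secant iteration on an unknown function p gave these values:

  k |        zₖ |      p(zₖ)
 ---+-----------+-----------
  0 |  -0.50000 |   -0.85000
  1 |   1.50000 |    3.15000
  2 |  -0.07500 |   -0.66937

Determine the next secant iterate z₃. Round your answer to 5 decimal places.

0.20103

z₃ = -0.07500 − (-0.66937)·(-0.07500 − 1.50000) / (-0.66937 − 3.15000)
   = -0.07500 − (1.0542578)/(-3.8193700) = 0.2010292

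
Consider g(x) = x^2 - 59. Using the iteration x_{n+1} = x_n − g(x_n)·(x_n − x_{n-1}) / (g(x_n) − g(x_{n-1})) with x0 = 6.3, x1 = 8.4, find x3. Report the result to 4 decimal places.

g(6.3) = -19.310000, g(8.4) = 11.560000
x2 = 8.400000 − 11.560000·(8.400000 − 6.300000) / (11.560000 − (-19.310000)) = 8.400000 − (24.276000)/(30.870000) = 7.613605
g(7.613605) = -1.033012
x3 = 7.613605 − (-1.033012)·(7.613605 − 8.400000) / (-1.033012 − 11.560000) = 7.613605 − (0.812355)/(-12.593012) = 7.678114

7.6781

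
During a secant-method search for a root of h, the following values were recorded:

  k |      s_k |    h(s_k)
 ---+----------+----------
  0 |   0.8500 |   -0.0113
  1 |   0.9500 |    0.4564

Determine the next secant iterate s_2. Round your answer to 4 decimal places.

0.8524

s_2 = 0.9500 − 0.4564·(0.9500 − 0.8500) / (0.4564 − (-0.0113))
   = 0.9500 − (0.045640)/(0.467700) = 0.852416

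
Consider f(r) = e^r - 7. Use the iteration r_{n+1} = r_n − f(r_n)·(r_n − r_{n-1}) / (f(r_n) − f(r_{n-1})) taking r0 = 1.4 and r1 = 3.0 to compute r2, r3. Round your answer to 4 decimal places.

f(1.4) = -2.944800, f(3.0) = 13.085537
r2 = 3.000000 − 13.085537·(3.000000 − 1.400000) / (13.085537 − (-2.944800)) = 3.000000 − (20.936859)/(16.030337) = 1.693923
f(1.693923) = -1.559219
r3 = 1.693923 − (-1.559219)·(1.693923 − 3.000000) / (-1.559219 − 13.085537) = 1.693923 − (2.036460)/(-14.644755) = 1.832980

1.6939, 1.8330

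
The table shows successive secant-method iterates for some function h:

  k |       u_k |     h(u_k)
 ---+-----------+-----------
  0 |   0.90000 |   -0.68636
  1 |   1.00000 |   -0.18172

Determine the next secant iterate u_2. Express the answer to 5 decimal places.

1.03601

u_2 = 1.00000 − (-0.18172)·(1.00000 − 0.90000) / (-0.18172 − (-0.68636))
   = 1.00000 − (-0.0181720)/(0.5046400) = 1.0360098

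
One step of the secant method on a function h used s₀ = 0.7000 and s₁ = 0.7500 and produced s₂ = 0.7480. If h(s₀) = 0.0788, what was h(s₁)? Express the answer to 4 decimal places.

-0.0033

The secant line through (0.7000, 0.0788) and (0.7500, h(s₁)) crosses zero at s₂ = 0.7480.
So (0.7000, 0.0788), (0.7500, h(s₁)), (0.7480, 0) are collinear:
h(s₁) = 0.0788 · (0.7500 − 0.7480) / (0.7000 − 0.7480) = 0.0788 · (0.002000)/(-0.048000) = -0.003283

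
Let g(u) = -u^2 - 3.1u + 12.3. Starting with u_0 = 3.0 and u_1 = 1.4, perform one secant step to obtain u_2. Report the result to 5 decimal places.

g(3.0) = -6.0000000, g(1.4) = 6.0000000
u_2 = 1.4000000 − 6.0000000·(1.4000000 − 3.0000000) / (6.0000000 − (-6.0000000)) = 1.4000000 − (-9.6000000)/(12.0000000) = 2.2000000

2.20000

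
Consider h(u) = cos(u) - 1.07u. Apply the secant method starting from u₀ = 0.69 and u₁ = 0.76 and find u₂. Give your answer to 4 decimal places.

0.7090

h(0.69) = 0.032946, h(0.76) = -0.088364
u₂ = 0.760000 − (-0.088364)·(0.760000 − 0.690000) / (-0.088364 − 0.032946) = 0.760000 − (-0.006185)/(-0.121310) = 0.709011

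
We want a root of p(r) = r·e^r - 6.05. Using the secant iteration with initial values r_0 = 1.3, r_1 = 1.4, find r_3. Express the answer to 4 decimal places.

1.4372

p(1.3) = -1.279914, p(1.4) = -0.372720
r_2 = 1.400000 − (-0.372720)·(1.400000 − 1.300000) / (-0.372720 − (-1.279914)) = 1.400000 − (-0.037272)/(0.907194) = 1.441085
p(1.441085) = 0.038984
r_3 = 1.441085 − 0.038984·(1.441085 − 1.400000) / (0.038984 − (-0.372720)) = 1.441085 − (0.001602)/(0.411704) = 1.437195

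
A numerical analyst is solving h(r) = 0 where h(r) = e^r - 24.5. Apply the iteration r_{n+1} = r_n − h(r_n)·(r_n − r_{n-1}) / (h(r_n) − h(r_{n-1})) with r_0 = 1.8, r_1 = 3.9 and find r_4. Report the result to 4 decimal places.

3.2457

h(1.8) = -18.450353, h(3.9) = 24.902449
r_2 = 3.900000 − 24.902449·(3.900000 − 1.800000) / (24.902449 − (-18.450353)) = 3.900000 − (52.295143)/(43.352802) = 2.693731
h(2.693731) = -9.713258
r_3 = 2.693731 − (-9.713258)·(2.693731 − 3.900000) / (-9.713258 − 24.902449) = 2.693731 − (11.716803)/(-34.615707) = 3.032213
h(3.032213) = -3.756909
r_4 = 3.032213 − (-3.756909)·(3.032213 − 2.693731) / (-3.756909 − (-9.713258)) = 3.032213 − (-1.271647)/(5.956349) = 3.245708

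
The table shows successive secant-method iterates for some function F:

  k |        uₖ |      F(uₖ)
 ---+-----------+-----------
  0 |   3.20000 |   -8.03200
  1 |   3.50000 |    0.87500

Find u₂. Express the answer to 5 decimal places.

u₂ = 3.50000 − 0.87500·(3.50000 − 3.20000) / (0.87500 − (-8.03200))
   = 3.50000 − (0.2625000)/(8.9070000) = 3.4705288

3.47053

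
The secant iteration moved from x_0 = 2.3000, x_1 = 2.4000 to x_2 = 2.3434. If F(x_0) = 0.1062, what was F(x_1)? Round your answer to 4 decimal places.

-0.1385

The secant line through (2.3000, 0.1062) and (2.4000, F(x_1)) crosses zero at x_2 = 2.3434.
So (2.3000, 0.1062), (2.4000, F(x_1)), (2.3434, 0) are collinear:
F(x_1) = 0.1062 · (2.4000 − 2.3434) / (2.3000 − 2.3434) = 0.1062 · (0.056600)/(-0.043400) = -0.138500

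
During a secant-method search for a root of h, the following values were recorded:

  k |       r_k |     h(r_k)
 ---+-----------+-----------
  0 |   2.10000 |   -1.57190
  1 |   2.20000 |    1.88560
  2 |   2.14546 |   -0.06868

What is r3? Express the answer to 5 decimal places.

2.14738

r3 = 2.14546 − (-0.06868)·(2.14546 − 2.20000) / (-0.06868 − 1.88560)
   = 2.14546 − (0.0037458)/(-1.9542800) = 2.1473767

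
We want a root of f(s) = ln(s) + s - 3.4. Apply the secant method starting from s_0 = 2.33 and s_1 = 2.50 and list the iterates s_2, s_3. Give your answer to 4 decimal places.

2.4885, 2.4884

f(2.33) = -0.224132, f(2.50) = 0.016291
s_2 = 2.500000 − 0.016291·(2.500000 − 2.330000) / (0.016291 − (-0.224132)) = 2.500000 − (0.002769)/(0.240422) = 2.488481
f(2.488481) = 0.000153
s_3 = 2.488481 − 0.000153·(2.488481 − 2.500000) / (0.000153 − 0.016291) = 2.488481 − (-0.000002)/(-0.016137) = 2.488371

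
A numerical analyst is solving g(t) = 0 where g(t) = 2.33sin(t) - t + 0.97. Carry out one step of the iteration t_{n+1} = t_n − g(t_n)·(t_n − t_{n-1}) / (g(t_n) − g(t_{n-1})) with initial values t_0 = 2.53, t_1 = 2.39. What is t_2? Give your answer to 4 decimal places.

g(2.53) = -0.222179, g(2.39) = 0.170932
t_2 = 2.390000 − 0.170932·(2.390000 − 2.530000) / (0.170932 − (-0.222179)) = 2.390000 − (-0.023930)/(0.393110) = 2.450875

2.4509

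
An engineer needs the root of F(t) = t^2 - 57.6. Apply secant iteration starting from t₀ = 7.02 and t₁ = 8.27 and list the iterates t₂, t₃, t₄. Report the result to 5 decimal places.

7.56412, 7.58838, 7.58947

F(7.02) = -8.3196000, F(8.27) = 10.7929000
t₂ = 8.2700000 − 10.7929000·(8.2700000 − 7.0200000) / (10.7929000 − (-8.3196000)) = 8.2700000 − (13.4911250)/(19.1125000) = 7.5641203
F(7.5641203) = -0.3840835
t₃ = 7.5641203 − (-0.3840835)·(7.5641203 − 8.2700000) / (-0.3840835 − 10.7929000) = 7.5641203 − (0.2711167)/(-11.1769835) = 7.5883770
F(7.5883770) = -0.0165339
t₄ = 7.5883770 − (-0.0165339)·(7.5883770 − 7.5641203) / (-0.0165339 − (-0.3840835)) = 7.5883770 − (-0.0004011)/(0.3675496) = 7.5894682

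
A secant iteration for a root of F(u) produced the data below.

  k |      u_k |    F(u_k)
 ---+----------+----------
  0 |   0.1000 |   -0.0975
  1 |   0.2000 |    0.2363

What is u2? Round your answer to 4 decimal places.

u2 = 0.2000 − 0.2363·(0.2000 − 0.1000) / (0.2363 − (-0.0975))
   = 0.2000 − (0.023630)/(0.333800) = 0.129209

0.1292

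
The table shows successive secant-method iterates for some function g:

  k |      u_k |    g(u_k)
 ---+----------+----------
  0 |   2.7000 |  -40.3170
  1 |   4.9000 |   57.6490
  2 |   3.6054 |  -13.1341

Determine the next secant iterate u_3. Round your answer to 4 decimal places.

u_3 = 3.6054 − (-13.1341)·(3.6054 − 4.9000) / (-13.1341 − 57.6490)
   = 3.6054 − (17.003406)/(-70.783100) = 3.845618

3.8456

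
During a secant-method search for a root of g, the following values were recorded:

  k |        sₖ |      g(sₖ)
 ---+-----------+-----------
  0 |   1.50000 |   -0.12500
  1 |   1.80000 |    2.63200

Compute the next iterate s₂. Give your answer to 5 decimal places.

1.51360

s₂ = 1.80000 − 2.63200·(1.80000 − 1.50000) / (2.63200 − (-0.12500))
   = 1.80000 − (0.7896000)/(2.7570000) = 1.5136017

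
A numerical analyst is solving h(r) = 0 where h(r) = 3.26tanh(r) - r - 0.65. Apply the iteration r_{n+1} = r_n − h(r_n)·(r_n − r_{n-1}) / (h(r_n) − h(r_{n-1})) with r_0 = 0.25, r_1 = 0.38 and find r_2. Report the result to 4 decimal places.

0.3020

h(0.25) = -0.101565, h(0.38) = 0.152426
r_2 = 0.380000 − 0.152426·(0.380000 − 0.250000) / (0.152426 − (-0.101565)) = 0.380000 − (0.019815)/(0.253992) = 0.301984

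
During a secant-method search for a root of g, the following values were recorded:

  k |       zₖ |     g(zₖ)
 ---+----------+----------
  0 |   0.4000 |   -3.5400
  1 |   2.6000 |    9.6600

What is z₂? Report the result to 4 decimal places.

z₂ = 2.6000 − 9.6600·(2.6000 − 0.4000) / (9.6600 − (-3.5400))
   = 2.6000 − (21.252000)/(13.200000) = 0.990000

0.9900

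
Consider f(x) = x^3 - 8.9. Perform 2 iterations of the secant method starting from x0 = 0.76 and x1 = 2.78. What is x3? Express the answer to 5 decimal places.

1.91626

f(0.76) = -8.4610240, f(2.78) = 12.5849520
x2 = 2.7800000 − 12.5849520·(2.7800000 − 0.7600000) / (12.5849520 − (-8.4610240)) = 2.7800000 − (25.4216030)/(21.0459760) = 1.5720920
f(1.5720920) = -5.0146168
x3 = 1.5720920 − (-5.0146168)·(1.5720920 − 2.7800000) / (-5.0146168 − 12.5849520) = 1.5720920 − (6.0571958)/(-17.5995688) = 1.9162593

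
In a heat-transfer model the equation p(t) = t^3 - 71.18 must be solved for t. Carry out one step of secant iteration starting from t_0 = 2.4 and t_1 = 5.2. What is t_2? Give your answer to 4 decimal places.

3.6667

p(2.4) = -57.356000, p(5.2) = 69.428000
t_2 = 5.200000 − 69.428000·(5.200000 − 2.400000) / (69.428000 − (-57.356000)) = 5.200000 − (194.398400)/(126.784000) = 3.666696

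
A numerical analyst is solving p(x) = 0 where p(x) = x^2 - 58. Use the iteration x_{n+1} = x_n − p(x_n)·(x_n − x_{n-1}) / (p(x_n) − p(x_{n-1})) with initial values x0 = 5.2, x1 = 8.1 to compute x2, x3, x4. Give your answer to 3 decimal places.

7.528, 7.613, 7.616

p(5.2) = -30.96000, p(8.1) = 7.61000
x2 = 8.10000 − 7.61000·(8.10000 − 5.20000) / (7.61000 − (-30.96000)) = 8.10000 − (22.06900)/(38.57000) = 7.52782
p(7.52782) = -1.33193
x3 = 7.52782 − (-1.33193)·(7.52782 − 8.10000) / (-1.33193 − 7.61000) = 7.52782 − (0.76211)/(-8.94193) = 7.61305
p(7.61305) = -0.04150
x4 = 7.61305 − (-0.04150)·(7.61305 − 7.52782) / (-0.04150 − (-1.33193)) = 7.61305 − (-0.00354)/(1.29043) = 7.61579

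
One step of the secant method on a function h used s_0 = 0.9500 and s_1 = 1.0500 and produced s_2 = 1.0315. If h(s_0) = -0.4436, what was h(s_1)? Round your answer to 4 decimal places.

The secant line through (0.9500, -0.4436) and (1.0500, h(s_1)) crosses zero at s_2 = 1.0315.
So (0.9500, -0.4436), (1.0500, h(s_1)), (1.0315, 0) are collinear:
h(s_1) = -0.4436 · (1.0500 − 1.0315) / (0.9500 − 1.0315) = -0.4436 · (0.018500)/(-0.081500) = 0.100694

0.1007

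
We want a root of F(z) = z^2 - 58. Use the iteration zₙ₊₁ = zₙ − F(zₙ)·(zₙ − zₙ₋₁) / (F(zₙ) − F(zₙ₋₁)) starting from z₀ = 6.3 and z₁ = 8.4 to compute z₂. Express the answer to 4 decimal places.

F(6.3) = -18.310000, F(8.4) = 12.560000
z₂ = 8.400000 − 12.560000·(8.400000 − 6.300000) / (12.560000 − (-18.310000)) = 8.400000 − (26.376000)/(30.870000) = 7.545578

7.5456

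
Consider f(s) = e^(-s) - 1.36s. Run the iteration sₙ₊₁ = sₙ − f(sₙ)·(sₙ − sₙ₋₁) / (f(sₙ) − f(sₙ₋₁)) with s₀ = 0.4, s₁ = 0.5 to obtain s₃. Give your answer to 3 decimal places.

0.463

f(0.4) = 0.12632, f(0.5) = -0.07347
s₂ = 0.50000 − (-0.07347)·(0.50000 − 0.40000) / (-0.07347 − 0.12632) = 0.50000 − (-0.00735)/(-0.19979) = 0.46323
f(0.46323) = -0.00074
s₃ = 0.46323 − (-0.00074)·(0.46323 − 0.50000) / (-0.00074 − (-0.07347)) = 0.46323 − (0.00003)/(0.07273) = 0.46285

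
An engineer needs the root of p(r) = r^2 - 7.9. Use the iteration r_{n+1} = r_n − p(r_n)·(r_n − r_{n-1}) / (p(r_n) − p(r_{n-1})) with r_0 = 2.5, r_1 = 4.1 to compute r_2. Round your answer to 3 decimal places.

2.750

p(2.5) = -1.65000, p(4.1) = 8.91000
r_2 = 4.10000 − 8.91000·(4.10000 − 2.50000) / (8.91000 − (-1.65000)) = 4.10000 − (14.25600)/(10.56000) = 2.75000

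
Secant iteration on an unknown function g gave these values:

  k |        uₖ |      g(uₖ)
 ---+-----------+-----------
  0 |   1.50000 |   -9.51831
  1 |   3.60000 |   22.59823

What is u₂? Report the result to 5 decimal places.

2.12237

u₂ = 3.60000 − 22.59823·(3.60000 − 1.50000) / (22.59823 − (-9.51831))
   = 3.60000 − (47.4562830)/(32.1165400) = 2.1223725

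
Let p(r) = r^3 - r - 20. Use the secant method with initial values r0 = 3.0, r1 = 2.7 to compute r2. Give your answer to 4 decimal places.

p(3.0) = 4.000000, p(2.7) = -3.017000
r2 = 2.700000 − (-3.017000)·(2.700000 − 3.000000) / (-3.017000 − 4.000000) = 2.700000 − (0.905100)/(-7.017000) = 2.828987

2.8290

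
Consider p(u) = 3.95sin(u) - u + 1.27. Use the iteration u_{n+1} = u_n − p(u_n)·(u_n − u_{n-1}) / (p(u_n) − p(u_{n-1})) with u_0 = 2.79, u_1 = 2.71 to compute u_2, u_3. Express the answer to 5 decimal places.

p(2.79) = -0.1596458, p(2.71) = 0.2123559
u_2 = 2.7100000 − 0.2123559·(2.7100000 − 2.7900000) / (0.2123559 − (-0.1596458)) = 2.7100000 − (-0.0169885)/(0.3720017) = 2.7556677
p(2.7556677) = 0.0011763
u_3 = 2.7556677 − 0.0011763·(2.7556677 − 2.7100000) / (0.0011763 − 0.2123559) = 2.7556677 − (0.0000537)/(-0.2111796) = 2.7559221

2.75567, 2.75592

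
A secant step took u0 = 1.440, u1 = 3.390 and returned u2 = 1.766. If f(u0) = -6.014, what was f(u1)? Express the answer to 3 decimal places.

The secant line through (1.440, -6.014) and (3.390, f(u1)) crosses zero at u2 = 1.766.
So (1.440, -6.014), (3.390, f(u1)), (1.766, 0) are collinear:
f(u1) = -6.014 · (3.390 − 1.766) / (1.440 − 1.766) = -6.014 · (1.62400)/(-0.32600) = 29.95931

29.959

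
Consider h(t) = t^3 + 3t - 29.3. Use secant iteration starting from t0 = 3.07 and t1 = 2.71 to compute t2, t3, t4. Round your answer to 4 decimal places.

h(3.07) = 8.844443, h(2.71) = -1.267489
t2 = 2.710000 − (-1.267489)·(2.710000 − 3.070000) / (-1.267489 − 8.844443) = 2.710000 − (0.456296)/(-10.111932) = 2.755125
h(2.755125) = -0.121272
t3 = 2.755125 − (-0.121272)·(2.755125 − 2.710000) / (-0.121272 − (-1.267489)) = 2.755125 − (-0.005472)/(1.146217) = 2.759899
h(2.759899) = 0.001959
t4 = 2.759899 − 0.001959·(2.759899 − 2.755125) / (0.001959 − (-0.121272)) = 2.759899 − (0.000009)/(0.123232) = 2.759823

2.7551, 2.7599, 2.7598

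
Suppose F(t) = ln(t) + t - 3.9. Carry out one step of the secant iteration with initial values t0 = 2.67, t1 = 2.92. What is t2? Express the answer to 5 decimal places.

F(2.67) = -0.2479215, F(2.92) = 0.0915836
t2 = 2.9200000 − 0.0915836·(2.9200000 − 2.6700000) / (0.0915836 − (-0.2479215)) = 2.9200000 − (0.0228959)/(0.3395051) = 2.8525610

2.85256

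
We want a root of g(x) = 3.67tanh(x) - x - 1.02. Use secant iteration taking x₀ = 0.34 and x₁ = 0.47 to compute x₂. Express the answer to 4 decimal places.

g(0.34) = -0.158158, g(0.47) = 0.118191
x₂ = 0.470000 − 0.118191·(0.470000 − 0.340000) / (0.118191 − (-0.158158)) = 0.470000 − (0.015365)/(0.276349) = 0.414400

0.4144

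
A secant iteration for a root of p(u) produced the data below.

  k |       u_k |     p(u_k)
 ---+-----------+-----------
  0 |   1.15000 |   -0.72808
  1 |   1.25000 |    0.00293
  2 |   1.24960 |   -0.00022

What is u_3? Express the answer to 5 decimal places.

u_3 = 1.24960 − (-0.00022)·(1.24960 − 1.25000) / (-0.00022 − 0.00293)
   = 1.24960 − (0.0000001)/(-0.0031500) = 1.2496279

1.24963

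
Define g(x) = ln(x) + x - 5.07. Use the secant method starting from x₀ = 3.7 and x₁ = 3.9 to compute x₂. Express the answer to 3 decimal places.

g(3.7) = -0.06167, g(3.9) = 0.19098
x₂ = 3.90000 − 0.19098·(3.90000 − 3.70000) / (0.19098 − (-0.06167)) = 3.90000 − (0.03820)/(0.25264) = 3.74882

3.749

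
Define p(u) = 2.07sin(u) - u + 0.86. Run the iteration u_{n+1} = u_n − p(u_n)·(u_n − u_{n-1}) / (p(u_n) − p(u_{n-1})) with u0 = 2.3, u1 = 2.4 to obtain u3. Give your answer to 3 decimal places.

p(2.3) = 0.10361, p(2.4) = -0.14179
u2 = 2.40000 − (-0.14179)·(2.40000 − 2.30000) / (-0.14179 − 0.10361) = 2.40000 − (-0.01418)/(-0.24540) = 2.34222
p(2.34222) = 0.00180
u3 = 2.34222 − 0.00180·(2.34222 − 2.40000) / (0.00180 − (-0.14179)) = 2.34222 − (-0.00010)/(0.14359) = 2.34295

2.343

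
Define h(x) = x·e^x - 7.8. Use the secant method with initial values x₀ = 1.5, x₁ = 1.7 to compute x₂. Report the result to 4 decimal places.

1.5834

h(1.5) = -1.077466, h(1.7) = 1.505711
x₂ = 1.700000 − 1.505711·(1.700000 − 1.500000) / (1.505711 − (-1.077466)) = 1.700000 − (0.301142)/(2.583177) = 1.583422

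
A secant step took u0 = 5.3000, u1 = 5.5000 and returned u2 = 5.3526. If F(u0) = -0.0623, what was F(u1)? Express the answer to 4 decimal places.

The secant line through (5.3000, -0.0623) and (5.5000, F(u1)) crosses zero at u2 = 5.3526.
So (5.3000, -0.0623), (5.5000, F(u1)), (5.3526, 0) are collinear:
F(u1) = -0.0623 · (5.5000 − 5.3526) / (5.3000 − 5.3526) = -0.0623 · (0.147400)/(-0.052600) = 0.174582

0.1746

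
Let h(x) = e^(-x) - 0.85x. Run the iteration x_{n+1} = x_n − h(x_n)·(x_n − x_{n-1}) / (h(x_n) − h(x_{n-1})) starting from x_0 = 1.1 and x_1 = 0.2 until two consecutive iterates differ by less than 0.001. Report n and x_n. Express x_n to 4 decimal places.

h(1.1) = -0.602129, h(0.2) = 0.648731
x_2 = 0.200000 − 0.648731·(-0.900000)/(1.250860) = 0.666765;  |Δ| = 0.466765
h(0.666765) = -0.053384
x_3 = 0.666765 − (-0.053384)·(0.466765)/(-0.702115) = 0.631276;  |Δ| = 0.035489
h(0.631276) = -0.004671
x_4 = 0.631276 − (-0.004671)·(-0.035489)/(0.048712) = 0.627872;  |Δ| = 0.003403
h(0.627872) = 0.000035
x_5 = 0.627872 − 0.000035·(-0.003403)/(0.004706) = 0.627897;  |Δ| = 0.000025
|x_5 − x_4| = 0.000025 < 0.001

n = 5, x_n = 0.6279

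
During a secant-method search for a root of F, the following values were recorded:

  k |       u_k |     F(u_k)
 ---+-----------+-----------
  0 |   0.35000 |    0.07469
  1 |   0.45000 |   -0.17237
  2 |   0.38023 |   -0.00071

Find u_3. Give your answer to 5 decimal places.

0.37994

u_3 = 0.38023 − (-0.00071)·(0.38023 − 0.45000) / (-0.00071 − (-0.17237))
   = 0.38023 − (0.0000495)/(0.1716600) = 0.3799414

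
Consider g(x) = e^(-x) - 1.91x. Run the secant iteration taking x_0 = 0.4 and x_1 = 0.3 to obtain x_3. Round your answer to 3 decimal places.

0.364

g(0.4) = -0.09368, g(0.3) = 0.16782
x_2 = 0.30000 − 0.16782·(0.30000 − 0.40000) / (0.16782 − (-0.09368)) = 0.30000 − (-0.01678)/(0.26150) = 0.36418
g(0.36418) = -0.00081
x_3 = 0.36418 − (-0.00081)·(0.36418 − 0.30000) / (-0.00081 − 0.16782) = 0.36418 − (-0.00005)/(-0.16862) = 0.36387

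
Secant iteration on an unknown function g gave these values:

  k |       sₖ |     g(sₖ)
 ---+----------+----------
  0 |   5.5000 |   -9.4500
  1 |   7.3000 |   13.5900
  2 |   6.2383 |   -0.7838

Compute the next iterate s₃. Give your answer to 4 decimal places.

6.2962

s₃ = 6.2383 − (-0.7838)·(6.2383 − 7.3000) / (-0.7838 − 13.5900)
   = 6.2383 − (0.832160)/(-14.373800) = 6.296194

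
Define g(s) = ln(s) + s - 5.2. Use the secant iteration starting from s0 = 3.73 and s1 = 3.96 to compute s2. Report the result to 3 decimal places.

g(3.73) = -0.15359, g(3.96) = 0.13624
s2 = 3.96000 − 0.13624·(3.96000 − 3.73000) / (0.13624 − (-0.15359)) = 3.96000 − (0.03134)/(0.28984) = 3.85188

3.852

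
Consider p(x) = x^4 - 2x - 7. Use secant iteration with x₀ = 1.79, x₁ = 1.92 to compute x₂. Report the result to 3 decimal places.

p(1.79) = -0.31374, p(1.92) = 2.74954
x₂ = 1.92000 − 2.74954·(1.92000 − 1.79000) / (2.74954 − (-0.31374)) = 1.92000 − (0.35744)/(3.06329) = 1.80331

1.803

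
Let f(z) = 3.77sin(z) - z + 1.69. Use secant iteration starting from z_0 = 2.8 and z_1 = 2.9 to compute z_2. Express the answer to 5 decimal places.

f(2.8) = 0.1529053, f(2.9) = -0.3080300
z_2 = 2.9000000 − (-0.3080300)·(2.9000000 − 2.8000000) / (-0.3080300 − 0.1529053) = 2.9000000 − (-0.0308030)/(-0.4609354) = 2.8331728

2.83317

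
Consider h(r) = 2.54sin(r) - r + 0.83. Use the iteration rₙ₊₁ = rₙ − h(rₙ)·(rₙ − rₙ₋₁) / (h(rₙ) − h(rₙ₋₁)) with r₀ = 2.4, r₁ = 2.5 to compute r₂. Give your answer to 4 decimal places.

h(2.4) = 0.145676, h(2.5) = -0.149881
r₂ = 2.500000 − (-0.149881)·(2.500000 − 2.400000) / (-0.149881 − 0.145676) = 2.500000 − (-0.014988)/(-0.295557) = 2.449289

2.4493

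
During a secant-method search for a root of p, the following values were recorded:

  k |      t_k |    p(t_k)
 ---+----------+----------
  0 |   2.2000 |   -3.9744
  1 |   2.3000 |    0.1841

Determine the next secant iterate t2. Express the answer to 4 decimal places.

t2 = 2.3000 − 0.1841·(2.3000 − 2.2000) / (0.1841 − (-3.9744))
   = 2.3000 − (0.018410)/(4.158500) = 2.295573

2.2956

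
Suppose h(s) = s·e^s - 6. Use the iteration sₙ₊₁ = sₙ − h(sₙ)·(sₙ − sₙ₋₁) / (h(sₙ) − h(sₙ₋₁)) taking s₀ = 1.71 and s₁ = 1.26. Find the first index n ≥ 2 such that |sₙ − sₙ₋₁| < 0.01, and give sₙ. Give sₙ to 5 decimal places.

h(1.71) = 3.4545241, h(1.26) = -1.5579689
s₂ = 1.2600000 − (-1.5579689)·(-0.4500000)/(-5.0124931) = 1.3998677;  |Δ| = 0.1398677
h(1.3998677) = -0.3240073
s₃ = 1.3998677 − (-0.3240073)·(0.1398677)/(1.2339617) = 1.4365935;  |Δ| = 0.0367257
h(1.4365935) = 0.0428040
s₄ = 1.4365935 − 0.0428040·(0.0367257)/(0.3668112) = 1.4323079;  |Δ| = 0.0042856
|s₄ − s₃| = 0.0042856 < 0.01

n = 4, sₙ = 1.43231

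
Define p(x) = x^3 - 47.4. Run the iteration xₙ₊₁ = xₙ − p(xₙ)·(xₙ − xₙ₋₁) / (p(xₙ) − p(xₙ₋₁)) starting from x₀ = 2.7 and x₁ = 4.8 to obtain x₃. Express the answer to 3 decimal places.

3.542

p(2.7) = -27.71700, p(4.8) = 63.19200
x₂ = 4.80000 − 63.19200·(4.80000 − 2.70000) / (63.19200 − (-27.71700)) = 4.80000 − (132.70320)/(90.90900) = 3.34026
p(3.34026) = -10.13148
x₃ = 3.34026 − (-10.13148)·(3.34026 − 4.80000) / (-10.13148 − 63.19200) = 3.34026 − (14.78930)/(-73.32348) = 3.54196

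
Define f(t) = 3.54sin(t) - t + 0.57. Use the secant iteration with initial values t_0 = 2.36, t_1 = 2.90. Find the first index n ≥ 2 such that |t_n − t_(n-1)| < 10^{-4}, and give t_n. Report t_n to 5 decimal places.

f(2.36) = 0.7036141, f(2.90) = -1.4830574
t_2 = 2.9000000 − (-1.4830574)·(0.5400000)/(-2.1866715) = 2.5337580;  |Δ| = 0.3662420
f(2.5337580) = 0.0579053
t_3 = 2.5337580 − 0.0579053·(-0.3662420)/(1.5409626) = 2.5475204;  |Δ| = 0.0137624
f(2.5475204) = 0.0039600
t_4 = 2.5475204 − 0.0039600·(0.0137624)/(-0.0539453) = 2.5485306;  |Δ| = 0.0010103
f(2.5485306) = -0.0000149
t_5 = 2.5485306 − (-0.0000149)·(0.0010103)/(-0.0039749) = 2.5485269;  |Δ| = 0.0000038
|t_5 − t_4| = 0.0000038 < 10^{-4}

n = 5, t_n = 2.54853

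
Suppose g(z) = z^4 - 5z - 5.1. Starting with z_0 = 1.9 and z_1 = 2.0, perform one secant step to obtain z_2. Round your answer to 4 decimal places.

1.9635

g(1.9) = -1.567900, g(2.0) = 0.900000
z_2 = 2.000000 − 0.900000·(2.000000 − 1.900000) / (0.900000 − (-1.567900)) = 2.000000 − (0.090000)/(2.467900) = 1.963532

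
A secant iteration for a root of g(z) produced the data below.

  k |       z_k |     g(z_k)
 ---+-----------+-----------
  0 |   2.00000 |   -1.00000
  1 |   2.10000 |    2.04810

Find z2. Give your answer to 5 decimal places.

2.03281

z2 = 2.10000 − 2.04810·(2.10000 − 2.00000) / (2.04810 − (-1.00000))
   = 2.10000 − (0.2048100)/(3.0481000) = 2.0328073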